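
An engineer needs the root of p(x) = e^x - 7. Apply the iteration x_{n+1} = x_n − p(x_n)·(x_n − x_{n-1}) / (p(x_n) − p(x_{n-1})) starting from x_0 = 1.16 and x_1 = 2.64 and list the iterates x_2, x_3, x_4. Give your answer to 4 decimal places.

1.6810, 1.8618, 1.9577

p(1.16) = -3.810067, p(2.64) = 7.013204
x_2 = 2.640000 − 7.013204·(2.640000 − 1.160000) / (7.013204 − (-3.810067)) = 2.640000 − (10.379541)/(10.823270) = 1.680998
p(1.680998) = -1.629088
x_3 = 1.680998 − (-1.629088)·(1.680998 − 2.640000) / (-1.629088 − 7.013204) = 1.680998 − (1.562299)/(-8.642292) = 1.861771
p(1.861771) = -0.564874
x_4 = 1.861771 − (-0.564874)·(1.861771 − 1.680998) / (-0.564874 − (-1.629088)) = 1.861771 − (-0.102114)/(1.064214) = 1.957724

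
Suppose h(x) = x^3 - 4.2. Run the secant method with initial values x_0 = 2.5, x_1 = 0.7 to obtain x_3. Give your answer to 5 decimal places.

h(2.5) = 11.4250000, h(0.7) = -3.8570000
x_2 = 0.7000000 − (-3.8570000)·(0.7000000 − 2.5000000) / (-3.8570000 − 11.4250000) = 0.7000000 − (6.9426000)/(-15.2820000) = 1.1542992
h(1.1542992) = -2.6620042
x_3 = 1.1542992 − (-2.6620042)·(1.1542992 − 0.7000000) / (-2.6620042 − (-3.8570000)) = 1.1542992 − (-1.2093463)/(1.1949958) = 2.1663080

2.16631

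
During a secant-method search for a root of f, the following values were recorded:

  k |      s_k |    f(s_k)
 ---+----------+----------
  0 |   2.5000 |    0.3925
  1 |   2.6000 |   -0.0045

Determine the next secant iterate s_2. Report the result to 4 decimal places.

2.5989

s_2 = 2.6000 − (-0.0045)·(2.6000 − 2.5000) / (-0.0045 − 0.3925)
   = 2.6000 − (-0.000450)/(-0.397000) = 2.598866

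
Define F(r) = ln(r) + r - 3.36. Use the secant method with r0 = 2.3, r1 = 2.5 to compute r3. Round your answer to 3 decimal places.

F(2.3) = -0.22709, F(2.5) = 0.05629
r2 = 2.50000 − 0.05629·(2.50000 − 2.30000) / (0.05629 − (-0.22709)) = 2.50000 − (0.01126)/(0.28338) = 2.46027
F(2.46027) = 0.00054
r3 = 2.46027 − 0.00054·(2.46027 − 2.50000) / (0.00054 − 0.05629) = 2.46027 − (-0.00002)/(-0.05575) = 2.45988

2.460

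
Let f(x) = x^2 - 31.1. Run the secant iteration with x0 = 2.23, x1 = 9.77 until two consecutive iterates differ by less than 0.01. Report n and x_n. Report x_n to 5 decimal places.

n = 6, x_n = 5.57673

f(2.23) = -26.1271000, f(9.77) = 64.3529000
x2 = 9.7700000 − 64.3529000·(7.5400000)/(90.4800000) = 4.4072583;  |Δ| = 5.3627417
f(4.4072583) = -11.6760740
x3 = 4.4072583 − (-11.6760740)·(-5.3627417)/(-76.0289740) = 5.2308360;  |Δ| = 0.8235777
f(5.2308360) = -3.7383543
x4 = 5.2308360 − (-3.7383543)·(0.8235777)/(7.9377197) = 5.6187088;  |Δ| = 0.3878728
f(5.6187088) = 0.4698886
x5 = 5.6187088 − 0.4698886·(0.3878728)/(4.2082429) = 5.5753993;  |Δ| = 0.0433095
f(5.5753993) = -0.0149229
x6 = 5.5753993 − (-0.0149229)·(-0.0433095)/(-0.4848115) = 5.5767324;  |Δ| = 0.0013331
|x6 − x5| = 0.0013331 < 0.01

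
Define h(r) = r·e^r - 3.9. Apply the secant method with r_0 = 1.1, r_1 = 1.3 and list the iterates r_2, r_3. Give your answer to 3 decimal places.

h(1.1) = -0.59542, h(1.3) = 0.87009
r_2 = 1.30000 − 0.87009·(1.30000 − 1.10000) / (0.87009 − (-0.59542)) = 1.30000 − (0.17402)/(1.46550) = 1.18126
h(1.18126) = -0.05091
r_3 = 1.18126 − (-0.05091)·(1.18126 − 1.30000) / (-0.05091 − 0.87009) = 1.18126 − (0.00604)/(-0.92099) = 1.18782

1.181, 1.188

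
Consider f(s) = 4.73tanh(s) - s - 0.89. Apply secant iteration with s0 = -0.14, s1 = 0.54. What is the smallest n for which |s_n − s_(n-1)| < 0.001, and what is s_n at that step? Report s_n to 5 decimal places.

f(-0.14) = -1.4079073, f(0.54) = 0.9018331
s2 = 0.5400000 − 0.9018331·(0.6800000)/(2.3097404) = 0.2744955;  |Δ| = 0.2655045
f(0.2744955) = 0.1022123
s3 = 0.2744955 − 0.1022123·(-0.2655045)/(-0.7996208) = 0.2405571;  |Δ| = 0.0339384
f(0.2405571) = -0.0141735
s4 = 0.2405571 − (-0.0141735)·(-0.0339384)/(-0.1163858) = 0.2446901;  |Δ| = 0.0041330
f(0.2446901) = 0.0001356
s5 = 0.2446901 − 0.0001356·(0.0041330)/(0.0143091) = 0.2446510;  |Δ| = 0.0000392
|s5 − s4| = 0.0000392 < 0.001

n = 5, s_n = 0.24465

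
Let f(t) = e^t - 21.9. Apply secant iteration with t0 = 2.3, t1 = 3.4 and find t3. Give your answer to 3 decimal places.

f(2.3) = -11.92582, f(3.4) = 8.06410
t2 = 3.40000 − 8.06410·(3.40000 − 2.30000) / (8.06410 − (-11.92582)) = 3.40000 − (8.87051)/(19.98992) = 2.95625
f(2.95625) = -2.67424
t3 = 2.95625 − (-2.67424)·(2.95625 − 3.40000) / (-2.67424 − 8.06410) = 2.95625 − (1.18669)/(-10.73834) = 3.06676

3.067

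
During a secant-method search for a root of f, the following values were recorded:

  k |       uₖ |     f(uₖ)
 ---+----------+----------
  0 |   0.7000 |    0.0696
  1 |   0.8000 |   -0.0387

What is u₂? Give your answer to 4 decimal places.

u₂ = 0.8000 − (-0.0387)·(0.8000 − 0.7000) / (-0.0387 − 0.0696)
   = 0.8000 − (-0.003870)/(-0.108300) = 0.764266

0.7643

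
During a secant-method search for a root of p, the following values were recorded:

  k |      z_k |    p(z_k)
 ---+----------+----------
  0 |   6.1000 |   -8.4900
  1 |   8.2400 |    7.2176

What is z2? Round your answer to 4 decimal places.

7.2567

z2 = 8.2400 − 7.2176·(8.2400 − 6.1000) / (7.2176 − (-8.4900))
   = 8.2400 − (15.445664)/(15.707600) = 7.256676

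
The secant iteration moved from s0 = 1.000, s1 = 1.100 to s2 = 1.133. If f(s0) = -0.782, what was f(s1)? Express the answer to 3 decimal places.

-0.194

The secant line through (1.000, -0.782) and (1.100, f(s1)) crosses zero at s2 = 1.133.
So (1.000, -0.782), (1.100, f(s1)), (1.133, 0) are collinear:
f(s1) = -0.782 · (1.100 − 1.133) / (1.000 − 1.133) = -0.782 · (-0.03300)/(-0.13300) = -0.19403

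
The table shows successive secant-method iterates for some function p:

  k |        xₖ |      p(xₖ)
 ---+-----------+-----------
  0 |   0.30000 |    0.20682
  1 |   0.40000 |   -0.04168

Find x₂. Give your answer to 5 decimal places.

0.38323

x₂ = 0.40000 − (-0.04168)·(0.40000 − 0.30000) / (-0.04168 − 0.20682)
   = 0.40000 − (-0.0041680)/(-0.2485000) = 0.3832274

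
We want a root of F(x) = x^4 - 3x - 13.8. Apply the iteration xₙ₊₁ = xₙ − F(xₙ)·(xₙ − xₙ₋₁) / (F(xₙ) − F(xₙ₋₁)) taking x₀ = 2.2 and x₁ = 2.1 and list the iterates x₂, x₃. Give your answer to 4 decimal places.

2.1177, 2.1189

F(2.2) = 3.025600, F(2.1) = -0.651900
x₂ = 2.100000 − (-0.651900)·(2.100000 − 2.200000) / (-0.651900 − 3.025600) = 2.100000 − (0.065190)/(-3.677500) = 2.117727
F(2.117727) = -0.040050
x₃ = 2.117727 − (-0.040050)·(2.117727 − 2.100000) / (-0.040050 − (-0.651900)) = 2.117727 − (-0.000710)/(0.611850) = 2.118887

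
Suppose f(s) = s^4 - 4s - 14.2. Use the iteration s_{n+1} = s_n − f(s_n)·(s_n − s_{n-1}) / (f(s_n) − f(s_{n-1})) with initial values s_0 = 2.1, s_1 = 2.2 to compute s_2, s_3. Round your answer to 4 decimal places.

2.1881, 2.1889

f(2.1) = -3.151900, f(2.2) = 0.425600
s_2 = 2.200000 − 0.425600·(2.200000 − 2.100000) / (0.425600 − (-3.151900)) = 2.200000 − (0.042560)/(3.577500) = 2.188103
f(2.188103) = -0.029417
s_3 = 2.188103 − (-0.029417)·(2.188103 − 2.200000) / (-0.029417 − 0.425600) = 2.188103 − (0.000350)/(-0.455017) = 2.188873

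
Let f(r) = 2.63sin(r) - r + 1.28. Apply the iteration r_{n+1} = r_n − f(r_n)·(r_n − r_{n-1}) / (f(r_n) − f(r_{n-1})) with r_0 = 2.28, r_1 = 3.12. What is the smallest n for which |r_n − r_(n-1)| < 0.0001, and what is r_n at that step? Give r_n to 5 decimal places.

f(2.28) = 0.9958563, f(3.12) = -1.7832157
r_2 = 3.1200000 − (-1.7832157)·(0.8400000)/(-2.7790720) = 2.5810067;  |Δ| = 0.5389933
f(2.5810067) = 0.0973185
r_3 = 2.5810067 − 0.0973185·(-0.5389933)/(1.8805342) = 2.6088998;  |Δ| = 0.0278931
f(2.6088998) = 0.0067585
r_4 = 2.6088998 − 0.0067585·(0.0278931)/(-0.0905599) = 2.6109815;  |Δ| = 0.0020817
f(2.6109815) = -0.0000423
r_5 = 2.6109815 − (-0.0000423)·(0.0020817)/(-0.0068008) = 2.6109686;  |Δ| = 0.0000129
|r_5 − r_4| = 0.0000129 < 0.0001

n = 5, r_n = 2.61097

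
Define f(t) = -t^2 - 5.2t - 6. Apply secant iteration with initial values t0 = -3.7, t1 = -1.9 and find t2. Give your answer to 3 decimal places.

f(-3.7) = -0.45000, f(-1.9) = 0.27000
t2 = -1.90000 − 0.27000·(-1.90000 − (-3.70000)) / (0.27000 − (-0.45000)) = -1.90000 − (0.48600)/(0.72000) = -2.57500

-2.575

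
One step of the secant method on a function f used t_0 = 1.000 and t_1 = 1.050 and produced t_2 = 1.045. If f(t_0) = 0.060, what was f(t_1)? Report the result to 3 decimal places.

-0.007

The secant line through (1.000, 0.060) and (1.050, f(t_1)) crosses zero at t_2 = 1.045.
So (1.000, 0.060), (1.050, f(t_1)), (1.045, 0) are collinear:
f(t_1) = 0.060 · (1.050 − 1.045) / (1.000 − 1.045) = 0.060 · (0.00500)/(-0.04500) = -0.00667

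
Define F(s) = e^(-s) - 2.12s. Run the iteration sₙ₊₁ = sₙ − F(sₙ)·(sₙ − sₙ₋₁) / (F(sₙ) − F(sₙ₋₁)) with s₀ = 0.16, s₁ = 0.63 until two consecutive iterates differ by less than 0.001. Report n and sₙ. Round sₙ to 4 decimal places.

F(0.16) = 0.512944, F(0.63) = -0.803008
s₂ = 0.630000 − (-0.803008)·(0.470000)/(-1.315952) = 0.343201;  |Δ| = 0.286799
F(0.343201) = -0.018090
s₃ = 0.343201 − (-0.018090)·(-0.286799)/(0.784918) = 0.336591;  |Δ| = 0.006610
F(0.336591) = 0.000628
s₄ = 0.336591 − 0.000628·(-0.006610)/(0.018718) = 0.336813;  |Δ| = 0.000222
|s₄ − s₃| = 0.000222 < 0.001

n = 4, sₙ = 0.3368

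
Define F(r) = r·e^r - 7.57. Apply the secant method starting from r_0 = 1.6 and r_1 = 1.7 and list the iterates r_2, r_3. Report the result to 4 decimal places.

1.5743, 1.5721

F(1.6) = 0.354852, F(1.7) = 1.735711
r_2 = 1.700000 − 1.735711·(1.700000 − 1.600000) / (1.735711 − 0.354852) = 1.700000 − (0.173571)/(1.380859) = 1.574302
F(1.574302) = 0.029741
r_3 = 1.574302 − 0.029741·(1.574302 − 1.700000) / (0.029741 − 1.735711) = 1.574302 − (-0.003738)/(-1.705970) = 1.572111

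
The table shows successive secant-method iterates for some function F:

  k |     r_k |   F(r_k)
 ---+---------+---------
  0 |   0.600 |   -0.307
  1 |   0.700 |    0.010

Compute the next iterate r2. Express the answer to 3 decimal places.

0.697

r2 = 0.700 − 0.010·(0.700 − 0.600) / (0.010 − (-0.307))
   = 0.700 − (0.00100)/(0.31700) = 0.69685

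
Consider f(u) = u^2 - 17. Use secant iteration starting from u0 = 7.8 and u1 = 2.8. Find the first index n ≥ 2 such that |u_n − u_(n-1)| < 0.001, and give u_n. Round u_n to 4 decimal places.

n = 6, u_n = 4.1231

f(7.8) = 43.840000, f(2.8) = -9.160000
u2 = 2.800000 − (-9.160000)·(-5.000000)/(-53.000000) = 3.664151;  |Δ| = 0.864151
f(3.664151) = -3.573998
u3 = 3.664151 − (-3.573998)·(0.864151)/(5.586002) = 4.217046;  |Δ| = 0.552895
f(4.217046) = 0.783478
u4 = 4.217046 − 0.783478·(0.552895)/(4.357476) = 4.117635;  |Δ| = 0.099411
f(4.117635) = -0.045081
u5 = 4.117635 − (-0.045081)·(-0.099411)/(-0.828559) = 4.123044;  |Δ| = 0.005409
f(4.123044) = -0.000508
u6 = 4.123044 − (-0.000508)·(0.005409)/(0.044573) = 4.123106;  |Δ| = 0.000062
|u6 − u5| = 0.000062 < 0.001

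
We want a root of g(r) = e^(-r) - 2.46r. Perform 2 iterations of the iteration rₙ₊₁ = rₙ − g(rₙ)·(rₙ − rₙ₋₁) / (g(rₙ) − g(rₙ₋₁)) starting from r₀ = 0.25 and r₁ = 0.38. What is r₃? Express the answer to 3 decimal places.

0.301

g(0.25) = 0.16380, g(0.38) = -0.25094
r₂ = 0.38000 − (-0.25094)·(0.38000 − 0.25000) / (-0.25094 − 0.16380) = 0.38000 − (-0.03262)/(-0.41474) = 0.30134
g(0.30134) = -0.00148
r₃ = 0.30134 − (-0.00148)·(0.30134 − 0.38000) / (-0.00148 − (-0.25094)) = 0.30134 − (0.00012)/(0.24946) = 0.30088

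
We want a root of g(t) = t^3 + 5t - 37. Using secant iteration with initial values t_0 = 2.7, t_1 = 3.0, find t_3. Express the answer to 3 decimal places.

2.836

g(2.7) = -3.81700, g(3.0) = 5.00000
t_2 = 3.00000 − 5.00000·(3.00000 − 2.70000) / (5.00000 − (-3.81700)) = 3.00000 − (1.50000)/(8.81700) = 2.82987
g(2.82987) = -0.18847
t_3 = 2.82987 − (-0.18847)·(2.82987 − 3.00000) / (-0.18847 − 5.00000) = 2.82987 − (0.03206)/(-5.18847) = 2.83605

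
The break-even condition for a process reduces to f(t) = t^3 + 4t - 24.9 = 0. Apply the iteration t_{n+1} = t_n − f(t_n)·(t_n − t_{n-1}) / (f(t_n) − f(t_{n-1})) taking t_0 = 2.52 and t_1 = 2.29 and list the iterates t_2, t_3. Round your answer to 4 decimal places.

f(2.52) = 1.183008, f(2.29) = -3.731011
t_2 = 2.290000 − (-3.731011)·(2.290000 − 2.520000) / (-3.731011 − 1.183008) = 2.290000 − (0.858133)/(-4.914019) = 2.464629
f(2.464629) = -0.070341
t_3 = 2.464629 − (-0.070341)·(2.464629 − 2.290000) / (-0.070341 − (-3.731011)) = 2.464629 − (-0.012284)/(3.660670) = 2.467985

2.4646, 2.4680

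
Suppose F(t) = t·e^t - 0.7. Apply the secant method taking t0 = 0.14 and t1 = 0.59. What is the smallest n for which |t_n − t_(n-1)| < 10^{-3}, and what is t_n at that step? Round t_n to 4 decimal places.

n = 5, t_n = 0.4475

F(0.14) = -0.538962, F(0.59) = 0.364353
t2 = 0.590000 − 0.364353·(0.450000)/(0.903315) = 0.408492;  |Δ| = 0.181508
F(0.408492) = -0.085405
t3 = 0.408492 − (-0.085405)·(-0.181508)/(-0.449758) = 0.442959;  |Δ| = 0.034467
F(0.442959) = -0.010177
t4 = 0.442959 − (-0.010177)·(0.034467)/(0.075227) = 0.447621;  |Δ| = 0.004663
F(0.447621) = 0.000342
t5 = 0.447621 − 0.000342·(0.004663)/(0.010519) = 0.447470;  |Δ| = 0.000152
|t5 − t4| = 0.000152 < 10^{-3}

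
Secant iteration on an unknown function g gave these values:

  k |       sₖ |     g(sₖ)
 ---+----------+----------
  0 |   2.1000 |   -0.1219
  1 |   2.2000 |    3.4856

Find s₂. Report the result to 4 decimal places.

s₂ = 2.2000 − 3.4856·(2.2000 − 2.1000) / (3.4856 − (-0.1219))
   = 2.2000 − (0.348560)/(3.607500) = 2.103379

2.1034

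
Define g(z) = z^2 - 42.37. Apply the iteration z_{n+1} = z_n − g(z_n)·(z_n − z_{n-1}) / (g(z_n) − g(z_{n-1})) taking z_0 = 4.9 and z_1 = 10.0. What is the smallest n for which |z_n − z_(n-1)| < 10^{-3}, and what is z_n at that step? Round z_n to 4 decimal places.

n = 6, z_n = 6.5092

g(4.9) = -18.360000, g(10.0) = 57.630000
z_2 = 10.000000 − 57.630000·(5.100000)/(75.990000) = 6.132215;  |Δ| = 3.867785
g(6.132215) = -4.765942
z_3 = 6.132215 − (-4.765942)·(-3.867785)/(-62.395942) = 6.427645;  |Δ| = 0.295430
g(6.427645) = -1.055381
z_4 = 6.427645 − (-1.055381)·(0.295430)/(3.710561) = 6.511673;  |Δ| = 0.084028
g(6.511673) = 0.031885
z_5 = 6.511673 − 0.031885·(0.084028)/(1.087266) = 6.509209;  |Δ| = 0.002464
g(6.509209) = -0.000201
z_6 = 6.509209 − (-0.000201)·(-0.002464)/(-0.032086) = 6.509224;  |Δ| = 0.000015
|z_6 − z_5| = 0.000015 < 10^{-3}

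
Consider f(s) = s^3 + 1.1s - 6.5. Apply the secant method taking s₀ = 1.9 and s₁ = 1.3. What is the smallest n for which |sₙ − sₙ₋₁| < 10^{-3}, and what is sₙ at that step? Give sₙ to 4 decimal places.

n = 5, sₙ = 1.6706

f(1.9) = 2.449000, f(1.3) = -2.873000
s₂ = 1.300000 − (-2.873000)·(-0.600000)/(-5.322000) = 1.623901;  |Δ| = 0.323901
f(1.623901) = -0.431395
s₃ = 1.623901 − (-0.431395)·(0.323901)/(2.441605) = 1.681129;  |Δ| = 0.057228
f(1.681129) = 0.100442
s₄ = 1.681129 − 0.100442·(0.057228)/(0.531838) = 1.670321;  |Δ| = 0.010808
f(1.670321) = -0.002496
s₅ = 1.670321 − (-0.002496)·(-0.010808)/(-0.102939) = 1.670583;  |Δ| = 0.000262
|s₅ − s₄| = 0.000262 < 10^{-3}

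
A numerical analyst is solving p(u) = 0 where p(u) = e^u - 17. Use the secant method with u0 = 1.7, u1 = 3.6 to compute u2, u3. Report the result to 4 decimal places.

p(1.7) = -11.526053, p(3.6) = 19.598234
u2 = 3.600000 − 19.598234·(3.600000 − 1.700000) / (19.598234 − (-11.526053)) = 3.600000 − (37.236645)/(31.124287) = 2.403615
p(2.403615) = -5.936908
u3 = 2.403615 − (-5.936908)·(2.403615 − 3.600000) / (-5.936908 − 19.598234) = 2.403615 − (7.102831)/(-25.535143) = 2.681774

2.4036, 2.6818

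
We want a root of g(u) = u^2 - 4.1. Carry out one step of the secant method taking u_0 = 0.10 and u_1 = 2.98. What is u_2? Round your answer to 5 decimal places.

g(0.10) = -4.0900000, g(2.98) = 4.7804000
u_2 = 2.9800000 − 4.7804000·(2.9800000 − 0.1000000) / (4.7804000 − (-4.0900000)) = 2.9800000 − (13.7675520)/(8.8704000) = 1.4279221

1.42792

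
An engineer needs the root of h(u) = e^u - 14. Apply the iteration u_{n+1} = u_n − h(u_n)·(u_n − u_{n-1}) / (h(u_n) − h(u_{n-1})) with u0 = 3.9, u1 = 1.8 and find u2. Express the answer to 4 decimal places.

h(3.9) = 35.402449, h(1.8) = -7.950353
u2 = 1.800000 − (-7.950353)·(1.800000 − 3.900000) / (-7.950353 − 35.402449) = 1.800000 − (16.695740)/(-43.352802) = 2.185113

2.1851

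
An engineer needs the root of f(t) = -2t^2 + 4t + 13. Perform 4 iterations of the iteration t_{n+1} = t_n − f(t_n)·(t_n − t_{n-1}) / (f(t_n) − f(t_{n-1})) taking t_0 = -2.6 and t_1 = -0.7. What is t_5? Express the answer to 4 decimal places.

-1.7386

f(-2.6) = -10.920000, f(-0.7) = 9.220000
t_2 = -0.700000 − 9.220000·(-0.700000 − (-2.600000)) / (9.220000 − (-10.920000)) = -0.700000 − (17.518000)/(20.140000) = -1.569811
f(-1.569811) = 1.792140
t_3 = -1.569811 − 1.792140·(-1.569811 − (-0.700000)) / (1.792140 − 9.220000) = -1.569811 − (-1.558823)/(-7.427860) = -1.779673
f(-1.779673) = -0.453164
t_4 = -1.779673 − (-0.453164)·(-1.779673 − (-1.569811)) / (-0.453164 − 1.792140) = -1.779673 − (0.095102)/(-2.245304) = -1.737317
f(-1.737317) = 0.014190
t_5 = -1.737317 − 0.014190·(-1.737317 − (-1.779673)) / (0.014190 − (-0.453164)) = -1.737317 − (0.000601)/(0.467354) = -1.738603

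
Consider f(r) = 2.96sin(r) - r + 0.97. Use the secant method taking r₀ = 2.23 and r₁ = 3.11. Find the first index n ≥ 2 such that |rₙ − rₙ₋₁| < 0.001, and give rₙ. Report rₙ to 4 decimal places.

f(2.23) = 1.079821, f(3.11) = -2.046501
r₂ = 3.110000 − (-2.046501)·(0.880000)/(-3.126323) = 2.533949;  |Δ| = 0.576051
f(2.533949) = 0.126017
r₃ = 2.533949 − 0.126017·(-0.576051)/(2.172518) = 2.567363;  |Δ| = 0.033414
f(2.567363) = 0.010474
r₄ = 2.567363 − 0.010474·(0.033414)/(-0.115543) = 2.570392;  |Δ| = 0.003029
f(2.570392) = -0.000090
r₅ = 2.570392 − (-0.000090)·(0.003029)/(-0.010564) = 2.570366;  |Δ| = 0.000026
|r₅ − r₄| = 0.000026 < 0.001

n = 5, rₙ = 2.5704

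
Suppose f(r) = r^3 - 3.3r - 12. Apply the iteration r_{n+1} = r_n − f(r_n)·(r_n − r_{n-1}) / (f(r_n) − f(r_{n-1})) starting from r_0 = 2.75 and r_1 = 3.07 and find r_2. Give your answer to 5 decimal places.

f(2.75) = -0.2781250, f(3.07) = 6.8034430
r_2 = 3.0700000 − 6.8034430·(3.0700000 − 2.7500000) / (6.8034430 − (-0.2781250)) = 3.0700000 − (2.1771018)/(7.0815680) = 2.7625678

2.76257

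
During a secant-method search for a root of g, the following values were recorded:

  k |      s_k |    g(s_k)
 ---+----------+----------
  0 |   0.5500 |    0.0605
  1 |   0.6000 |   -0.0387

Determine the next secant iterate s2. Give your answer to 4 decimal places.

0.5805

s2 = 0.6000 − (-0.0387)·(0.6000 − 0.5500) / (-0.0387 − 0.0605)
   = 0.6000 − (-0.001935)/(-0.099200) = 0.580494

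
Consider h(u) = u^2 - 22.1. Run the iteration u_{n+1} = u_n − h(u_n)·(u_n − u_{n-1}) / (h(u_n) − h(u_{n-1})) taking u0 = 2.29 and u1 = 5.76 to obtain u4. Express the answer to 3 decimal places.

4.702

h(2.29) = -16.85590, h(5.76) = 11.07760
u2 = 5.76000 − 11.07760·(5.76000 − 2.29000) / (11.07760 − (-16.85590)) = 5.76000 − (38.43927)/(27.93350) = 4.38390
h(4.38390) = -2.88142
u3 = 4.38390 − (-2.88142)·(4.38390 − 5.76000) / (-2.88142 − 11.07760) = 4.38390 − (3.96511)/(-13.95902) = 4.66795
h(4.66795) = -0.31020
u4 = 4.66795 − (-0.31020)·(4.66795 − 4.38390) / (-0.31020 − (-2.88142)) = 4.66795 − (-0.08811)/(2.57122) = 4.70222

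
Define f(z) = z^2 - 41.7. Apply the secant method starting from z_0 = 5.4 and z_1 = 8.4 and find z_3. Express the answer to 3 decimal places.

f(5.4) = -12.54000, f(8.4) = 28.86000
z_2 = 8.40000 − 28.86000·(8.40000 − 5.40000) / (28.86000 − (-12.54000)) = 8.40000 − (86.58000)/(41.40000) = 6.30870
f(6.30870) = -1.90036
z_3 = 6.30870 − (-1.90036)·(6.30870 − 8.40000) / (-1.90036 − 28.86000) = 6.30870 − (3.97423)/(-30.76036) = 6.43790

6.438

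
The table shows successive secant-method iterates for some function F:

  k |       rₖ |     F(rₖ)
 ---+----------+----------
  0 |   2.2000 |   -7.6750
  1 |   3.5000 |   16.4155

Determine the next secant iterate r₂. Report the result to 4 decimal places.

r₂ = 3.5000 − 16.4155·(3.5000 − 2.2000) / (16.4155 − (-7.6750))
   = 3.5000 − (21.340150)/(24.090500) = 2.614167

2.6142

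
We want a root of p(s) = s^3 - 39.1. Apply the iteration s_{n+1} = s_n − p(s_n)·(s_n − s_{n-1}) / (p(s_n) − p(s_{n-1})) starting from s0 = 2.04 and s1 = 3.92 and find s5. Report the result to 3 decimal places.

3.394

p(2.04) = -30.61034, p(3.92) = 21.13629
s2 = 3.92000 − 21.13629·(3.92000 − 2.04000) / (21.13629 − (-30.61034)) = 3.92000 − (39.73622)/(51.74662) = 3.15210
p(3.15210) = -7.78157
s3 = 3.15210 − (-7.78157)·(3.15210 − 3.92000) / (-7.78157 − 21.13629) = 3.15210 − (5.97546)/(-28.91785) = 3.35874
p(3.35874) = -1.20974
s4 = 3.35874 − (-1.20974)·(3.35874 − 3.15210) / (-1.20974 − (-7.78157)) = 3.35874 − (-0.24998)/(6.57183) = 3.39677
p(3.39677) = 0.09221
s5 = 3.39677 − 0.09221·(3.39677 − 3.35874) / (0.09221 − (-1.20974)) = 3.39677 − (0.00351)/(1.30195) = 3.39408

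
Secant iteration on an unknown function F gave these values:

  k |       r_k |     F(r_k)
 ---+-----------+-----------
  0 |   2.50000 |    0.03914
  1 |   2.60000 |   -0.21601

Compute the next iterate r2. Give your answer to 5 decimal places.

2.51534

r2 = 2.60000 − (-0.21601)·(2.60000 − 2.50000) / (-0.21601 − 0.03914)
   = 2.60000 − (-0.0216010)/(-0.2551500) = 2.5153400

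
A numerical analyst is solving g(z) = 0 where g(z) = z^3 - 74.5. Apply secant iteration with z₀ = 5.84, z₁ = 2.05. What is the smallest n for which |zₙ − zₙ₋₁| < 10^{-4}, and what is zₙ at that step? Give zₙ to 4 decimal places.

g(5.84) = 124.676704, g(2.05) = -65.884875
z₂ = 2.050000 − (-65.884875)·(-3.790000)/(-190.561579) = 3.360357;  |Δ| = 1.310357
g(3.360357) = -36.554856
z₃ = 3.360357 − (-36.554856)·(1.310357)/(29.330019) = 4.993493;  |Δ| = 1.633136
g(4.993493) = 50.012591
z₄ = 4.993493 − 50.012591·(1.633136)/(86.567446) = 4.049982;  |Δ| = 0.943511
g(4.049982) = -8.070783
z₅ = 4.049982 − (-8.070783)·(-0.943511)/(-58.083374) = 4.181084;  |Δ| = 0.131102
g(4.181084) = -1.408532
z₆ = 4.181084 − (-1.408532)·(0.131102)/(6.662252) = 4.208802;  |Δ| = 0.027718
g(4.208802) = 0.054762
z₇ = 4.208802 − 0.054762·(0.027718)/(1.463294) = 4.207764;  |Δ| = 0.001037
g(4.207764) = -0.000349
z₈ = 4.207764 − (-0.000349)·(-0.001037)/(-0.055110) = 4.207771;  |Δ| = 0.000007
|z₈ − z₇| = 0.000007 < 10^{-4}

n = 8, zₙ = 4.2078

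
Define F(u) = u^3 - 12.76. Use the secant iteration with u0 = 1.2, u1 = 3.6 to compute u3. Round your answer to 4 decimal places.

2.1004

F(1.2) = -11.032000, F(3.6) = 33.896000
u2 = 3.600000 − 33.896000·(3.600000 − 1.200000) / (33.896000 − (-11.032000)) = 3.600000 − (81.350400)/(44.928000) = 1.789316
F(1.789316) = -7.031231
u3 = 1.789316 − (-7.031231)·(1.789316 − 3.600000) / (-7.031231 − 33.896000) = 1.789316 − (12.731336)/(-40.927231) = 2.100389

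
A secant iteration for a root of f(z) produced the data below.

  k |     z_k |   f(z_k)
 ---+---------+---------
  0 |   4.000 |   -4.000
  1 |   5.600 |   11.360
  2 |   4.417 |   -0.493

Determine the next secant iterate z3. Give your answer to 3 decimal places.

z3 = 4.417 − (-0.493)·(4.417 − 5.600) / (-0.493 − 11.360)
   = 4.417 − (0.58322)/(-11.85300) = 4.46620

4.466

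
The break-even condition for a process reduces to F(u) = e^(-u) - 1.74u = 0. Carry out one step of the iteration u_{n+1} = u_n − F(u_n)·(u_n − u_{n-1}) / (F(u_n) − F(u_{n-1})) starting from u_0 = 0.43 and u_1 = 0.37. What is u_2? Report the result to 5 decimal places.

0.38947

F(0.43) = -0.0976909, F(0.37) = 0.0469343
u_2 = 0.3700000 − 0.0469343·(0.3700000 − 0.4300000) / (0.0469343 − (-0.0976909)) = 0.3700000 − (-0.0028161)/(0.1446252) = 0.3894714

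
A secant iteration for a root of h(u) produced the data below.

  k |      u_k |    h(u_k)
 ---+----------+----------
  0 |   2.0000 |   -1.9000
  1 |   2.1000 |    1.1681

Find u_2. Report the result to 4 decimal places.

2.0619

u_2 = 2.1000 − 1.1681·(2.1000 − 2.0000) / (1.1681 − (-1.9000))
   = 2.1000 − (0.116810)/(3.068100) = 2.061928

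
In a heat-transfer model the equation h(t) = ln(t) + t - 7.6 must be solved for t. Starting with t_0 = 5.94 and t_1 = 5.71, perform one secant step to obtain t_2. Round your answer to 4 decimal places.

5.8361

h(5.94) = 0.121709, h(5.71) = -0.147781
t_2 = 5.710000 − (-0.147781)·(5.710000 − 5.940000) / (-0.147781 − 0.121709) = 5.710000 − (0.033990)/(-0.269490) = 5.836126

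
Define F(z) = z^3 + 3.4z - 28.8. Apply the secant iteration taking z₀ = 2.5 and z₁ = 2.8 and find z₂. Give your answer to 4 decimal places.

2.6909

F(2.5) = -4.675000, F(2.8) = 2.672000
z₂ = 2.800000 − 2.672000·(2.800000 − 2.500000) / (2.672000 − (-4.675000)) = 2.800000 − (0.801600)/(7.347000) = 2.690894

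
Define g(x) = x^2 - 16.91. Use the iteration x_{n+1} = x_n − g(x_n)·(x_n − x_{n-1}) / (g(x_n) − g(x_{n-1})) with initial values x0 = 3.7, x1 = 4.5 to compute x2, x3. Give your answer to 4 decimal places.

g(3.7) = -3.220000, g(4.5) = 3.340000
x2 = 4.500000 − 3.340000·(4.500000 − 3.700000) / (3.340000 − (-3.220000)) = 4.500000 − (2.672000)/(6.560000) = 4.092683
g(4.092683) = -0.159946
x3 = 4.092683 − (-0.159946)·(4.092683 − 4.500000) / (-0.159946 − 3.340000) = 4.092683 − (0.065149)/(-3.499946) = 4.111297

4.0927, 4.1113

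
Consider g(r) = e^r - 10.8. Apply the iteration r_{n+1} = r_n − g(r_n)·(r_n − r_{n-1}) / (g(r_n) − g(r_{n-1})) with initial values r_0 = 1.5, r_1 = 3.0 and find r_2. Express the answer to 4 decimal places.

2.1074

g(1.5) = -6.318311, g(3.0) = 9.285537
r_2 = 3.000000 − 9.285537·(3.000000 − 1.500000) / (9.285537 − (-6.318311)) = 3.000000 − (13.928305)/(15.603848) = 2.107380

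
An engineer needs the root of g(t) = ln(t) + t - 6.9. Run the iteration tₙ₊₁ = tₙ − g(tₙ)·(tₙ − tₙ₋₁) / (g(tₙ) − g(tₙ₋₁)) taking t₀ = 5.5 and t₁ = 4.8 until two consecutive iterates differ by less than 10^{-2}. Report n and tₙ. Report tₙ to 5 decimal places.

g(5.5) = 0.3047481, g(4.8) = -0.5313841
t₂ = 4.8000000 − (-0.5313841)·(-0.7000000)/(-0.8361322) = 5.2448685;  |Δ| = 0.4448685
g(5.2448685) = 0.0021187
t₃ = 5.2448685 − 0.0021187·(0.4448685)/(0.5335027) = 5.2431018;  |Δ| = 0.0017667
|t₃ − t₂| = 0.0017667 < 10^{-2}

n = 3, tₙ = 5.24310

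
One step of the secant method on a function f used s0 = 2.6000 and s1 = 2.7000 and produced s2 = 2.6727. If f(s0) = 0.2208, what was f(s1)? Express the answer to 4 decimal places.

-0.0829

The secant line through (2.6000, 0.2208) and (2.7000, f(s1)) crosses zero at s2 = 2.6727.
So (2.6000, 0.2208), (2.7000, f(s1)), (2.6727, 0) are collinear:
f(s1) = 0.2208 · (2.7000 − 2.6727) / (2.6000 − 2.6727) = 0.2208 · (0.027300)/(-0.072700) = -0.082914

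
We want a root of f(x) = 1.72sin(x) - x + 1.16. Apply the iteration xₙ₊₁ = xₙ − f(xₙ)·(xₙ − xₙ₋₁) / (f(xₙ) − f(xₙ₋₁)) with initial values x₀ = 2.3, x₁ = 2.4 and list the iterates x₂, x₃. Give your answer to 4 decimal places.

f(2.3) = 0.142613, f(2.4) = -0.078203
x₂ = 2.400000 − (-0.078203)·(2.400000 − 2.300000) / (-0.078203 − 0.142613) = 2.400000 − (-0.007820)/(-0.220816) = 2.364584
f(2.364584) = 0.001392
x₃ = 2.364584 − 0.001392·(2.364584 − 2.400000) / (0.001392 − (-0.078203)) = 2.364584 − (-0.000049)/(0.079596) = 2.365204

2.3646, 2.3652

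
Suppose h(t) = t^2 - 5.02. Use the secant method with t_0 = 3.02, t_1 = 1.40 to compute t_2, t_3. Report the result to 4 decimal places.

h(3.02) = 4.100400, h(1.40) = -3.060000
t_2 = 1.400000 − (-3.060000)·(1.400000 − 3.020000) / (-3.060000 − 4.100400) = 1.400000 − (4.957200)/(-7.160400) = 2.092308
h(2.092308) = -0.642249
t_3 = 2.092308 − (-0.642249)·(2.092308 − 1.400000) / (-0.642249 − (-3.060000)) = 2.092308 − (-0.444634)/(2.417751) = 2.276211

2.0923, 2.2762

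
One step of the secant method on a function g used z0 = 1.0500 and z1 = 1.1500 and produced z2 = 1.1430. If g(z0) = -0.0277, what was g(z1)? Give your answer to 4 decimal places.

The secant line through (1.0500, -0.0277) and (1.1500, g(z1)) crosses zero at z2 = 1.1430.
So (1.0500, -0.0277), (1.1500, g(z1)), (1.1430, 0) are collinear:
g(z1) = -0.0277 · (1.1500 − 1.1430) / (1.0500 − 1.1430) = -0.0277 · (0.007000)/(-0.093000) = 0.002085

0.0021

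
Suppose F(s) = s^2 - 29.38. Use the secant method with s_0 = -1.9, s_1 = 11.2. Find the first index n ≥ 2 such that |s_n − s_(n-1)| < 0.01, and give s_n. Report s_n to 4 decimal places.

F(-1.9) = -25.770000, F(11.2) = 96.060000
s_2 = 11.200000 − 96.060000·(13.100000)/(121.830000) = 0.870968;  |Δ| = 10.329032
F(0.870968) = -28.621415
s_3 = 0.870968 − (-28.621415)·(-10.329032)/(-124.681415) = 3.242063;  |Δ| = 2.371095
F(3.242063) = -18.869027
s_4 = 3.242063 − (-18.869027)·(2.371095)/(9.752388) = 7.829684;  |Δ| = 4.587621
F(7.829684) = 31.923955
s_5 = 7.829684 − 31.923955·(4.587621)/(50.792982) = 4.946313;  |Δ| = 2.883371
F(4.946313) = -4.913985
s_6 = 4.946313 − (-4.913985)·(-2.883371)/(-36.837940) = 5.330940;  |Δ| = 0.384626
F(5.330940) = -0.961083
s_7 = 5.330940 − (-0.961083)·(0.384626)/(3.952902) = 5.424455;  |Δ| = 0.093516
F(5.424455) = 0.044714
s_8 = 5.424455 − 0.044714·(0.093516)/(1.005797) = 5.420298;  |Δ| = 0.004157
|s_8 − s_7| = 0.004157 < 0.01

n = 8, s_n = 5.4203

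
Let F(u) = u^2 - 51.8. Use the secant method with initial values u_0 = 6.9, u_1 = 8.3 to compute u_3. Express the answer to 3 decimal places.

7.196

F(6.9) = -4.19000, F(8.3) = 17.09000
u_2 = 8.30000 − 17.09000·(8.30000 − 6.90000) / (17.09000 − (-4.19000)) = 8.30000 − (23.92600)/(21.28000) = 7.17566
F(7.17566) = -0.30993
u_3 = 7.17566 − (-0.30993)·(7.17566 − 8.30000) / (-0.30993 − 17.09000) = 7.17566 − (0.34847)/(-17.39993) = 7.19569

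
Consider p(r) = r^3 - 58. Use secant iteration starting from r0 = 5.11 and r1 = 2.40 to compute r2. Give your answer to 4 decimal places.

p(5.11) = 75.432831, p(2.40) = -44.176000
r2 = 2.400000 − (-44.176000)·(2.400000 − 5.110000) / (-44.176000 − 75.432831) = 2.400000 − (119.716960)/(-119.608831) = 3.400904

3.4009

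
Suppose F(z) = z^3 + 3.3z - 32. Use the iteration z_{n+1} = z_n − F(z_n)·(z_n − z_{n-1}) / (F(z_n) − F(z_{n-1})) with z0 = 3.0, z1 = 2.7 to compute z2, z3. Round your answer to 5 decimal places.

2.82304, 2.83013

F(3.0) = 4.9000000, F(2.7) = -3.4070000
z2 = 2.7000000 − (-3.4070000)·(2.7000000 − 3.0000000) / (-3.4070000 − 4.9000000) = 2.7000000 − (1.0221000)/(-8.3070000) = 2.8230408
F(2.8230408) = -0.1855739
z3 = 2.8230408 − (-0.1855739)·(2.8230408 − 2.7000000) / (-0.1855739 − (-3.4070000)) = 2.8230408 − (-0.0228332)/(3.2214261) = 2.8301287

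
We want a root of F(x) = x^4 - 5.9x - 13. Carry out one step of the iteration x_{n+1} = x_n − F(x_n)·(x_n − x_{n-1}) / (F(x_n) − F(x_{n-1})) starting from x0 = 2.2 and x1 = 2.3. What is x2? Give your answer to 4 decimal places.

F(2.2) = -2.554400, F(2.3) = 1.414100
x2 = 2.300000 − 1.414100·(2.300000 − 2.200000) / (1.414100 − (-2.554400)) = 2.300000 − (0.141410)/(3.968500) = 2.264367

2.2644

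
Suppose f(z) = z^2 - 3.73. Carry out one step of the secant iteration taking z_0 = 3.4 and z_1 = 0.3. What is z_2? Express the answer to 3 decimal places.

1.284

f(3.4) = 7.83000, f(0.3) = -3.64000
z_2 = 0.30000 − (-3.64000)·(0.30000 − 3.40000) / (-3.64000 − 7.83000) = 0.30000 − (11.28400)/(-11.47000) = 1.28378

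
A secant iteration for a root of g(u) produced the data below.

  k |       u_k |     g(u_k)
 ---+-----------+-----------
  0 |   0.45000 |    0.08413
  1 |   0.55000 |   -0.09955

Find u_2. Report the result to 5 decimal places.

0.49580

u_2 = 0.55000 − (-0.09955)·(0.55000 − 0.45000) / (-0.09955 − 0.08413)
   = 0.55000 − (-0.0099550)/(-0.1836800) = 0.4958025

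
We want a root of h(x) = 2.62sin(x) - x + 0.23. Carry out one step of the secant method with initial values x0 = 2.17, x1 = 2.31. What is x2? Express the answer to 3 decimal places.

2.255

h(2.17) = 0.22356, h(2.31) = -0.14381
x2 = 2.31000 − (-0.14381)·(2.31000 − 2.17000) / (-0.14381 − 0.22356) = 2.31000 − (-0.02013)/(-0.36736) = 2.25520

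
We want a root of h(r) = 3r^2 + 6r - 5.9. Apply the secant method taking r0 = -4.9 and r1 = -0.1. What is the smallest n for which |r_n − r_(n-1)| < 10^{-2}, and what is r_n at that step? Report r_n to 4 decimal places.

n = 8, r_n = 0.7224

h(-4.9) = 36.730000, h(-0.1) = -6.470000
r2 = -0.100000 − (-6.470000)·(4.800000)/(-43.200000) = -0.818889;  |Δ| = 0.718889
h(-0.818889) = -8.801596
r3 = -0.818889 − (-8.801596)·(-0.718889)/(-2.331596) = 1.894861;  |Δ| = 2.713750
h(1.894861) = 16.240665
r4 = 1.894861 − 16.240665·(2.713750)/(25.042261) = 0.134912;  |Δ| = 1.759949
h(0.134912) = -5.035924
r5 = 0.134912 − (-5.035924)·(-1.759949)/(-21.276589) = 0.551472;  |Δ| = 0.416560
h(0.551472) = -1.678806
r6 = 0.551472 − (-1.678806)·(0.416560)/(3.357118) = 0.759782;  |Δ| = 0.208310
h(0.759782) = 0.390501
r7 = 0.759782 − 0.390501·(0.208310)/(2.069307) = 0.720472;  |Δ| = 0.039310
h(0.720472) = -0.019930
r8 = 0.720472 − (-0.019930)·(-0.039310)/(-0.410431) = 0.722381;  |Δ| = 0.001909
|r8 − r7| = 0.001909 < 10^{-2}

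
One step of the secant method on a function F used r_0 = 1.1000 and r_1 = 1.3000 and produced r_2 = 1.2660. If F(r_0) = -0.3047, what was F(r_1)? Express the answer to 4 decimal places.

The secant line through (1.1000, -0.3047) and (1.3000, F(r_1)) crosses zero at r_2 = 1.2660.
So (1.1000, -0.3047), (1.3000, F(r_1)), (1.2660, 0) are collinear:
F(r_1) = -0.3047 · (1.3000 − 1.2660) / (1.1000 − 1.2660) = -0.3047 · (0.034000)/(-0.166000) = 0.062408

0.0624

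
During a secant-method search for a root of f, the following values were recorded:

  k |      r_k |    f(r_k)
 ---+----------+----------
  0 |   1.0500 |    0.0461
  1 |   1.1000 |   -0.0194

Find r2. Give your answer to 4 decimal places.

1.0852

r2 = 1.1000 − (-0.0194)·(1.1000 − 1.0500) / (-0.0194 − 0.0461)
   = 1.1000 − (-0.000970)/(-0.065500) = 1.085191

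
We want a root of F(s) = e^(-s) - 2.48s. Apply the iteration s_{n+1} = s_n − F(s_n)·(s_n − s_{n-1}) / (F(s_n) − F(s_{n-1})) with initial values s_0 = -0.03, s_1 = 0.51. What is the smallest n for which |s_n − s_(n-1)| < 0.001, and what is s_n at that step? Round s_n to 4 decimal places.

n = 4, s_n = 0.2990

F(-0.03) = 1.104855, F(0.51) = -0.664304
s_2 = 0.510000 − (-0.664304)·(0.540000)/(-1.769159) = 0.307235;  |Δ| = 0.202765
F(0.307235) = -0.026463
s_3 = 0.307235 − (-0.026463)·(-0.202765)/(0.637841) = 0.298822;  |Δ| = 0.008413
F(0.298822) = 0.000613
s_4 = 0.298822 − 0.000613·(-0.008413)/(0.027077) = 0.299012;  |Δ| = 0.000190
|s_4 − s_3| = 0.000190 < 0.001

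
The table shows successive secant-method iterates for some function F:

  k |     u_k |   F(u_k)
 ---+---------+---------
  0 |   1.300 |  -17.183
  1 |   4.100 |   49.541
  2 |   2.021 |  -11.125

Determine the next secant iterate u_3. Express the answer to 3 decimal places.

u_3 = 2.021 − (-11.125)·(2.021 − 4.100) / (-11.125 − 49.541)
   = 2.021 − (23.12887)/(-60.66600) = 2.40225

2.402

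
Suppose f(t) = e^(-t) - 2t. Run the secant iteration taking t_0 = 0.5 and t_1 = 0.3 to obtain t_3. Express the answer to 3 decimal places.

0.352

f(0.5) = -0.39347, f(0.3) = 0.14082
t_2 = 0.30000 − 0.14082·(0.30000 − 0.50000) / (0.14082 − (-0.39347)) = 0.30000 − (-0.02816)/(0.53429) = 0.35271
f(0.35271) = -0.00265
t_3 = 0.35271 − (-0.00265)·(0.35271 − 0.30000) / (-0.00265 − 0.14082) = 0.35271 − (-0.00014)/(-0.14346) = 0.35174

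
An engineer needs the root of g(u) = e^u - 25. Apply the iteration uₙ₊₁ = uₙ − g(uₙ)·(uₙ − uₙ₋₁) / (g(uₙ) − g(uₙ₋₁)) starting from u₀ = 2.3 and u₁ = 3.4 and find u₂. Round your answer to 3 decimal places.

g(2.3) = -15.02582, g(3.4) = 4.96410
u₂ = 3.40000 − 4.96410·(3.40000 − 2.30000) / (4.96410 − (-15.02582)) = 3.40000 − (5.46051)/(19.98992) = 3.12684

3.127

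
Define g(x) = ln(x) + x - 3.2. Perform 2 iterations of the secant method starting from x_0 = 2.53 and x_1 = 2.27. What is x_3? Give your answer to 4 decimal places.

2.3469

g(2.53) = 0.258219, g(2.27) = -0.110220
x_2 = 2.270000 − (-0.110220)·(2.270000 − 2.530000) / (-0.110220 − 0.258219) = 2.270000 − (0.028657)/(-0.368439) = 2.347780
g(2.347780) = 0.001250
x_3 = 2.347780 − 0.001250·(2.347780 − 2.270000) / (0.001250 − (-0.110220)) = 2.347780 − (0.000097)/(0.111470) = 2.346908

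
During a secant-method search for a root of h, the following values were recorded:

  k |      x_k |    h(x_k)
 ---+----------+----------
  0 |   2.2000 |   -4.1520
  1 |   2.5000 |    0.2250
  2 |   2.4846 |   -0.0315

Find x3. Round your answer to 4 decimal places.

x3 = 2.4846 − (-0.0315)·(2.4846 − 2.5000) / (-0.0315 − 0.2250)
   = 2.4846 − (0.000485)/(-0.256500) = 2.486491

2.4865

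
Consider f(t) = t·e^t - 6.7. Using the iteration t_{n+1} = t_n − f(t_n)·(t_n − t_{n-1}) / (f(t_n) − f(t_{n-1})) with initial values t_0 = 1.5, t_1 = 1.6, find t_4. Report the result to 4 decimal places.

1.4980

f(1.5) = 0.022534, f(1.6) = 1.224852
t_2 = 1.600000 − 1.224852·(1.600000 − 1.500000) / (1.224852 − 0.022534) = 1.600000 − (0.122485)/(1.202318) = 1.498126
f(1.498126) = 0.001562
t_3 = 1.498126 − 0.001562·(1.498126 − 1.600000) / (0.001562 − 1.224852) = 1.498126 − (-0.000159)/(-1.223289) = 1.497996
f(1.497996) = 0.000109
t_4 = 1.497996 − 0.000109·(1.497996 − 1.498126) / (0.000109 − 0.001562) = 1.497996 − (0.000000)/(-0.001454) = 1.497986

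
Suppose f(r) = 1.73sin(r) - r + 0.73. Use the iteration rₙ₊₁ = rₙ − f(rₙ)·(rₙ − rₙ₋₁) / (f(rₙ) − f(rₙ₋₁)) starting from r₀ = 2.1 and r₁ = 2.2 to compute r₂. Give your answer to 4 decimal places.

2.1634

f(2.1) = 0.123352, f(2.2) = -0.071301
r₂ = 2.200000 − (-0.071301)·(2.200000 − 2.100000) / (-0.071301 − 0.123352) = 2.200000 − (-0.007130)/(-0.194653) = 2.163370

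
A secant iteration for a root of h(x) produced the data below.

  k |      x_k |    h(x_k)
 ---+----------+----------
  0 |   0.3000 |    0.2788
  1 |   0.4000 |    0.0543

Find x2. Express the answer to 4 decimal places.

0.4242

x2 = 0.4000 − 0.0543·(0.4000 − 0.3000) / (0.0543 − 0.2788)
   = 0.4000 − (0.005430)/(-0.224500) = 0.424187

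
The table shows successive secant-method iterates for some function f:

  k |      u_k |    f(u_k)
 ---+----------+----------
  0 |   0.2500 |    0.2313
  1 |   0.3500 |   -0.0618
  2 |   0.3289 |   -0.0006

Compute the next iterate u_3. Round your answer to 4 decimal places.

0.3287

u_3 = 0.3289 − (-0.0006)·(0.3289 − 0.3500) / (-0.0006 − (-0.0618))
   = 0.3289 − (0.000013)/(0.061200) = 0.328693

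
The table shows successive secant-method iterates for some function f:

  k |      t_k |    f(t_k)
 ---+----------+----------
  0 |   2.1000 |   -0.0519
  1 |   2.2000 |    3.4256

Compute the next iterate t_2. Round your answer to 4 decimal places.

t_2 = 2.2000 − 3.4256·(2.2000 − 2.1000) / (3.4256 − (-0.0519))
   = 2.2000 − (0.342560)/(3.477500) = 2.101492

2.1015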